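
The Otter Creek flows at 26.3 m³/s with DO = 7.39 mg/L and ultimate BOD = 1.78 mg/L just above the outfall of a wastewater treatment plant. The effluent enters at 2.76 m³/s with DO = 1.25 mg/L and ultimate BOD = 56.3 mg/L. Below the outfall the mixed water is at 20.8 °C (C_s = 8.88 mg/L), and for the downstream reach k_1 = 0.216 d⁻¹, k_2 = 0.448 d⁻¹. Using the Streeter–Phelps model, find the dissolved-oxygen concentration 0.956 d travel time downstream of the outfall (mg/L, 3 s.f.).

Mixed DO = (26.3×7.39 + 2.76×1.25)/(26.3+2.76) = 197.8/29.06 = 6.807 mg/L.
Mixed L₀ = (26.3×1.78 + 2.76×56.3)/(29.06) = 202.2/29.06 = 6.958 mg/L.
Initial deficit D₀ = C_s − DO₀ = 8.88 − 6.807 = 2.073 mg/L.
D(0.956) = [0.216×6.958/(0.448−0.216)](e^(−0.216×0.956) − e^(−0.448×0.956)) + 2.073 e^(−0.448×0.956)
= 6.478 × (0.8134 − 0.6516) + 2.073 × 0.6516 = 2.399 mg/L.
DO = 8.88 − 2.399 = 6.481 mg/L.

DO ≈ 6.48 mg/L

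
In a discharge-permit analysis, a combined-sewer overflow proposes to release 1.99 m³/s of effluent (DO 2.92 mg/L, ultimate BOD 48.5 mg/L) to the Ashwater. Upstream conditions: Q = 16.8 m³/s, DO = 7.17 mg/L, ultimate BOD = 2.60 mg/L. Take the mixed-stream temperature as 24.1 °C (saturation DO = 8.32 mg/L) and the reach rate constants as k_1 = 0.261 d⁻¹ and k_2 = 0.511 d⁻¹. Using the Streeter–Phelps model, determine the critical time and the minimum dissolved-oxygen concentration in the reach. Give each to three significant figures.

Mixed DO = (16.8×7.17 + 1.99×2.92)/(16.8+1.99) = 126.3/18.79 = 6.720 mg/L.
Mixed L₀ = (16.8×2.60 + 1.99×48.5)/(18.79) = 140.2/18.79 = 7.461 mg/L.
Initial deficit D₀ = C_s − DO₀ = 8.32 − 6.720 = 1.600 mg/L.
t_c = (1/0.2500) ln[(0.511/0.261)(1 − 1.600×0.2500/(0.261×7.461))] = 4.000 × ln(1.556) = 1.768 d.
D_c = (0.261/0.511) × 7.461 × e^(−0.261×1.768) = 0.5108 × 7.461 × 0.6304 = 2.402 mg/L.
Minimum DO = 8.32 − 2.402 = 5.918 mg/L.

t_c ≈ 1.77 d; minimum DO ≈ 5.92 mg/L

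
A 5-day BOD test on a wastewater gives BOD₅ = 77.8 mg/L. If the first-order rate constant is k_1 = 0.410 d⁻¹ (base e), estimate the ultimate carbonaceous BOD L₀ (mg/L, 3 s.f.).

L₀ ≈ 89.3 mg/L

BOD₅ = L₀(1 − e^(−5k_1)) ⇒ L₀ = BOD₅ / (1 − e^(−5×0.410))
= 77.8 / (1 − 0.1287) = 77.8 / 0.8713 = 89.30 mg/L.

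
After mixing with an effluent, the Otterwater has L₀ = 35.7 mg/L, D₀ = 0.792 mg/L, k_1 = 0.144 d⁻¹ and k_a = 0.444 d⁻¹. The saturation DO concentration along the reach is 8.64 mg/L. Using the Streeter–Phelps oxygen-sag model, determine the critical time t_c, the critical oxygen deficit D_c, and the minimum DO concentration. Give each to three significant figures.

t_c = [1/(k_a−k_1)] ln[(k_a/k_1)(1 − D₀(k_a−k_1)/(k_1 L₀))]
= [1/(0.444−0.144)] ln[(0.444/0.144)(1 − 0.792×0.3000/(0.144×35.7))]
= (1/0.3000) ln[3.083 × 0.9538] = 3.333 × ln(2.941) = 3.333 × 1.079 = 3.596 d.
D_c = (k_1/k_a) L₀ e^(−k_1 t_c) = (0.144/0.444) × 35.7 × e^(−0.144×3.596) = 0.3243 × 35.7 × 0.5958 = 6.899 mg/L.
Minimum DO = C_s − D_c = 8.64 − 6.899 = 1.741 mg/L.

t_c ≈ 3.60 d; D_c ≈ 6.90 mg/L; min DO ≈ 1.74 mg/L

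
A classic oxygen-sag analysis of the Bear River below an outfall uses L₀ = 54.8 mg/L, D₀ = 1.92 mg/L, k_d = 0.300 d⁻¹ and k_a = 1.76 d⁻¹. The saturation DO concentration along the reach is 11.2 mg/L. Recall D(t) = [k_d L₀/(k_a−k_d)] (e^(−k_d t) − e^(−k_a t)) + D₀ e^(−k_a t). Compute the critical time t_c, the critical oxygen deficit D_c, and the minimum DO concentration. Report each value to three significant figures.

At the critical point dD/dt = 0, so k_d L₀ e^(−k_d t) = k_a D. Substituting D(t) from the Streeter–Phelps equation and solving for t gives
t_c = ln[(k_a/k_d)(1 − D₀(k_a−k_d)/(k_d L₀))] / (k_a−k_d).
Here k_a−k_d = 1.460 d⁻¹ and 1 − D₀(k_a−k_d)/(k_d L₀) = 1 − 1.92×1.460/(0.300×54.8) = 0.8295, so
t_c = ln(5.867 × 0.8295) / 1.460 = 1.582 / 1.460 = 1.084 d.
L(t_c) = L₀ e^(−k_d t_c) = 54.8 × 0.7224 = 39.59 mg/L, and at the critical point k_a D_c = k_d L, so D_c = (0.300/1.76) × 39.59 = 6.748 mg/L.
Minimum DO = C_s − D_c = 11.2 − 6.748 = 4.452 mg/L.

t_c ≈ 1.08 d; D_c ≈ 6.75 mg/L; min DO ≈ 4.45 mg/L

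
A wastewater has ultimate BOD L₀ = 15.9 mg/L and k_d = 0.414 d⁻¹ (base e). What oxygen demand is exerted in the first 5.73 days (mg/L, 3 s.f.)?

y_t = L₀(1 − e^(−k_d t)) = 15.9 × (1 − e^(−0.414×5.73))
= 15.9 × (1 − 0.09327) = 15.9 × 0.9067 = 14.42 mg/L.

y ≈ 14.4 mg/L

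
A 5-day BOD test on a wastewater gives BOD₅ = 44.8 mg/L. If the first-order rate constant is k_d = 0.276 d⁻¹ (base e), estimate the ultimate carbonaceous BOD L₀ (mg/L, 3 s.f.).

L₀ ≈ 59.9 mg/L

BOD₅ = L₀(1 − e^(−5k_d)) ⇒ L₀ = BOD₅ / (1 − e^(−5×0.276))
= 44.8 / (1 − 0.2516) = 44.8 / 0.7484 = 59.86 mg/L.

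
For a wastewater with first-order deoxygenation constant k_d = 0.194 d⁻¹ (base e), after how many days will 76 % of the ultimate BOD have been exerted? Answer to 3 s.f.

t ≈ 7.36 d

y/L₀ = 1 − e^(−k_d t) = 0.76 ⇒ e^(−k_d t) = 0.240
t = −ln(0.240) / 0.194 = 1.427 / 0.194 = 7.356 d.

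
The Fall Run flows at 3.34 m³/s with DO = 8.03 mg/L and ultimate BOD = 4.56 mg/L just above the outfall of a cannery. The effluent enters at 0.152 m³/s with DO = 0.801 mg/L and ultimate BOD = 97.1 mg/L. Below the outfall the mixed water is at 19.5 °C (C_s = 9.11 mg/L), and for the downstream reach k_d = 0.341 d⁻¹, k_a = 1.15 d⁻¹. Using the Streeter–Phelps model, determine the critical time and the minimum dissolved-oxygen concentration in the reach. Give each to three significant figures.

t_c ≈ 0.901 d; minimum DO ≈ 7.24 mg/L

Mixed DO = (3.34×8.03 + 0.152×0.801)/(3.34+0.152) = 26.94/3.492 = 7.715 mg/L.
Mixed L₀ = (3.34×4.56 + 0.152×97.1)/(3.492) = 29.99/3.492 = 8.588 mg/L.
Initial deficit D₀ = C_s − DO₀ = 9.11 − 7.715 = 1.395 mg/L.
t_c = (1/0.8090) ln[(1.15/0.341)(1 − 1.395×0.8090/(0.341×8.588))] = 1.236 × ln(2.073) = 0.9012 d.
D_c = (0.341/1.15) × 8.588 × e^(−0.341×0.9012) = 0.2965 × 8.588 × 0.7354 = 1.873 mg/L.
Minimum DO = 9.11 − 1.873 = 7.237 mg/L.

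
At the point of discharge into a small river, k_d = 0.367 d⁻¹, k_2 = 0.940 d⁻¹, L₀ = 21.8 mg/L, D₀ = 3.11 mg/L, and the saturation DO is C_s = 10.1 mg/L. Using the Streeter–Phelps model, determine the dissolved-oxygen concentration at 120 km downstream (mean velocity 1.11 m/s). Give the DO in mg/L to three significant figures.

DO ≈ 4.63 mg/L

Travel time t = x/v = 120 km / (1.11 m/s) = 120000 m / 1.11 m/s = 108100 s = 1.251 d.
k_d L₀/(k_2−k_d) = 0.367×21.8/(0.940−0.367) = 8.001/0.5730 = 13.96 mg/L.
e^(−k_d t) = e^(−0.367×1.251) = 0.6318; e^(−k_2 t) = e^(−0.940×1.251) = 0.3085.
D = 13.96 × (0.6318 − 0.3085) + 3.11 × 0.3085 = 4.515 + 0.9593 = 5.474 mg/L.
DO = C_s − D = 10.1 − 5.474 = 4.626 mg/L.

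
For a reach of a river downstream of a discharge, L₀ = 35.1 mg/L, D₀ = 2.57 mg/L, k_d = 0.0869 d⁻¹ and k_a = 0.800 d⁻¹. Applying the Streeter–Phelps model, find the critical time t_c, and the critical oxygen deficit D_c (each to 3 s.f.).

t_c ≈ 1.83 d; D_c ≈ 3.25 mg/L

t_c = [1/(k_a−k_d)] ln[(k_a/k_d)(1 − D₀(k_a−k_d)/(k_d L₀))]
= [1/(0.800−0.0869)] ln[(0.800/0.0869)(1 − 2.57×0.7131/(0.0869×35.1))]
= (1/0.7131) ln[9.206 × 0.3992] = 1.402 × ln(3.675) = 1.402 × 1.301 = 1.825 d.
D_c = (k_d/k_a) L₀ e^(−k_d t_c) = (0.0869/0.800) × 35.1 × e^(−0.0869×1.825) = 0.1086 × 35.1 × 0.8533 = 3.254 mg/L.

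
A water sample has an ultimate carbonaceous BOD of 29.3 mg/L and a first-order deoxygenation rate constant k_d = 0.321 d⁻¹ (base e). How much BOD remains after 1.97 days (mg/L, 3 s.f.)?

L ≈ 15.6 mg/L

L_t = L₀ e^(−k_d t) = 29.3 × e^(−0.321×1.97) = 29.3 × 0.5313 = 15.57 mg/L.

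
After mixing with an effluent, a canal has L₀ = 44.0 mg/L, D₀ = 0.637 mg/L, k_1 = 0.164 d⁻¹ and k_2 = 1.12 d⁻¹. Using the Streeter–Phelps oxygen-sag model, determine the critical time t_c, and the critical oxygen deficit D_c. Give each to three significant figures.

t_c ≈ 1.92 d; D_c ≈ 4.70 mg/L

With k_2/k_1 = 6.829 and 1 − D₀(k_2−k_1)/(k_1 L₀) = 0.9156,
t_c = ln(6.829 × 0.9156) / (1.12 − 0.164) = ln(6.253) / 0.9560 = 1.833/0.9560 = 1.917 d.
L(t_c) = L₀ e^(−k_1 t_c) = 44.0 × 0.7302 = 32.13 mg/L, and at the critical point k_2 D_c = k_1 L, so D_c = (0.164/1.12) × 32.13 = 4.704 mg/L.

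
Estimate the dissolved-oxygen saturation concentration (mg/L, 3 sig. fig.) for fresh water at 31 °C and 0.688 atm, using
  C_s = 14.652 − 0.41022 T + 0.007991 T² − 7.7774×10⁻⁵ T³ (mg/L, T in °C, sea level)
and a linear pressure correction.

C_s ≈ 5.02 mg/L

At sea level: C_s = 14.652 − 0.41022×31 + 0.007991×31² − 7.7774×10⁻⁵×31³ = 7.298 mg/L.
Pressure correction: C_s' = 7.298 × 0.688 = 5.021 mg/L.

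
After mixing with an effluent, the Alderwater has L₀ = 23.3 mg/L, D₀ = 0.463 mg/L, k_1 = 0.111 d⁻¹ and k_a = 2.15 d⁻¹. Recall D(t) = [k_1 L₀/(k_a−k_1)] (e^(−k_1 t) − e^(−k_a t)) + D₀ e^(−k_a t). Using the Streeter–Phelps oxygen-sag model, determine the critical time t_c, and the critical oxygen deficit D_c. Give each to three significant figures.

With k_a/k_1 = 19.37 and 1 − D₀(k_a−k_1)/(k_1 L₀) = 0.6350,
t_c = ln(19.37 × 0.6350) / (2.15 − 0.111) = ln(12.30) / 2.039 = 2.510/2.039 = 1.231 d.
D_c = (k_1/k_a) L₀ e^(−k_1 t_c) = (0.111/2.15) × 23.3 × e^(−0.111×1.231) = 0.05163 × 23.3 × 0.8723 = 1.049 mg/L.

t_c ≈ 1.23 d; D_c ≈ 1.05 mg/L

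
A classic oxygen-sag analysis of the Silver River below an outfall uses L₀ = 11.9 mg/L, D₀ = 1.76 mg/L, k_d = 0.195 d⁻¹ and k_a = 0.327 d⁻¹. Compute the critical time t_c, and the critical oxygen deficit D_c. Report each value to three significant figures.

t_c ≈ 3.12 d; D_c ≈ 3.86 mg/L

At the critical point dD/dt = 0, so k_d L₀ e^(−k_d t) = k_a D. Substituting D(t) from the Streeter–Phelps equation and solving for t gives
t_c = ln[(k_a/k_d)(1 − D₀(k_a−k_d)/(k_d L₀))] / (k_a−k_d).
Here k_a−k_d = 0.1320 d⁻¹ and 1 − D₀(k_a−k_d)/(k_d L₀) = 1 − 1.76×0.1320/(0.195×11.9) = 0.8999, so
t_c = ln(1.677 × 0.8999) / 0.1320 = 0.4115 / 0.1320 = 3.117 d.
L(t_c) = L₀ e^(−k_d t_c) = 11.9 × 0.5445 = 6.480 mg/L, and at the critical point k_a D_c = k_d L, so D_c = (0.195/0.327) × 6.480 = 3.864 mg/L.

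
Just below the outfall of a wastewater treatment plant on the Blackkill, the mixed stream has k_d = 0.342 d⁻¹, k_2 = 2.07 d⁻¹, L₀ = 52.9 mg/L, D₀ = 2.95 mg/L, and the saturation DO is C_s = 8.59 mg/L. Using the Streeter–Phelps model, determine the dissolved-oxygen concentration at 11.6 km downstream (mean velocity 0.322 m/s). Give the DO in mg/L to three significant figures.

Travel time t = x/v = 11.6 km / (0.322 m/s) = 11600 m / 0.322 m/s = 36020 s = 0.4170 d.
k_d L₀/(k_2−k_d) = 0.342×52.9/(2.07−0.342) = 18.09/1.728 = 10.47 mg/L.
e^(−k_d t) = e^(−0.342×0.4170) = 0.8671; e^(−k_2 t) = e^(−2.07×0.4170) = 0.4219.
D = 10.47 × (0.8671 − 0.4219) + 2.95 × 0.4219 = 4.662 + 1.244 = 5.906 mg/L.
DO = C_s − D = 8.59 − 5.906 = 2.684 mg/L.

DO ≈ 2.68 mg/L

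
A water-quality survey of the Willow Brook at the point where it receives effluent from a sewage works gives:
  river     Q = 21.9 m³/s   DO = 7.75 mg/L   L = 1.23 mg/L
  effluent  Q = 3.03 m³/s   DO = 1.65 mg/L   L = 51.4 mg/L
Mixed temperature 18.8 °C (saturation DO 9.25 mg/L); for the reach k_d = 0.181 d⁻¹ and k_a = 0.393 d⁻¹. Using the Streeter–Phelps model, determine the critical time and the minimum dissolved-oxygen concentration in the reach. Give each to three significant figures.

t_c ≈ 1.56 d; minimum DO ≈ 6.71 mg/L

Mixed DO = (21.9×7.75 + 3.03×1.65)/(21.9+3.03) = 174.7/24.93 = 7.009 mg/L.
Mixed L₀ = (21.9×1.23 + 3.03×51.4)/(24.93) = 182.7/24.93 = 7.328 mg/L.
Initial deficit D₀ = C_s − DO₀ = 9.25 − 7.009 = 2.241 mg/L.
t_c = (1/0.2120) ln[(0.393/0.181)(1 − 2.241×0.2120/(0.181×7.328))] = 4.717 × ln(1.393) = 1.565 d.
D_c = (0.181/0.393) × 7.328 × e^(−0.181×1.565) = 0.4606 × 7.328 × 0.7534 = 2.542 mg/L.
Minimum DO = 9.25 − 2.542 = 6.708 mg/L.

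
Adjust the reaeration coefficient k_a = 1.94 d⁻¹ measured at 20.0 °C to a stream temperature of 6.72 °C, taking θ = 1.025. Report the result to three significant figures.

k_a ≈ 1.40 d⁻¹

k_a(T₂) = k_a(T₁) · θ^(T₂−T₁) = 1.94 × 1.025^(6.72−20.0)
= 1.94 × 1.025^-13.3 = 1.94 × 0.7204 = 1.398 d⁻¹.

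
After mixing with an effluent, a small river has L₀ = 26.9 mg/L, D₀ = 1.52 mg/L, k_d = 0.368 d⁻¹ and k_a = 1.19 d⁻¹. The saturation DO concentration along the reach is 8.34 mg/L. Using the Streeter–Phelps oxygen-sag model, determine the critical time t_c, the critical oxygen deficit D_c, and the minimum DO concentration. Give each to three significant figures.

t_c ≈ 1.26 d; D_c ≈ 5.23 mg/L; min DO ≈ 3.11 mg/L

t_c = [1/(k_a−k_d)] ln[(k_a/k_d)(1 − D₀(k_a−k_d)/(k_d L₀))]
= [1/(1.19−0.368)] ln[(1.19/0.368)(1 − 1.52×0.8220/(0.368×26.9))]
= (1/0.8220) ln[3.234 × 0.8738] = 1.217 × ln(2.826) = 1.217 × 1.039 = 1.264 d.
D_c = (k_d/k_a) L₀ e^(−k_d t_c) = (0.368/1.19) × 26.9 × e^(−0.368×1.264) = 0.3092 × 26.9 × 0.6281 = 5.225 mg/L.
Minimum DO = C_s − D_c = 8.34 − 5.225 = 3.115 mg/L.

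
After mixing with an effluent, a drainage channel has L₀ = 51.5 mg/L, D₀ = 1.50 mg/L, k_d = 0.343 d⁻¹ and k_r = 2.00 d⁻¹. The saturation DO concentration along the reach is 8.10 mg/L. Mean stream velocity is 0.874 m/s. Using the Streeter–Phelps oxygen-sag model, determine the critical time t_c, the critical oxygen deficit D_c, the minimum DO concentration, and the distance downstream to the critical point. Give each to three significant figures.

t_c ≈ 0.973 d; D_c ≈ 6.33 mg/L; min DO ≈ 1.77 mg/L; x_c ≈ 73.4 km

With k_r/k_d = 5.831 and 1 − D₀(k_r−k_d)/(k_d L₀) = 0.8593,
t_c = ln(5.831 × 0.8593) / (2.00 − 0.343) = ln(5.010) / 1.657 = 1.612/1.657 = 0.9726 d.
D_c = (k_d/k_r) L₀ e^(−k_d t_c) = (0.343/2.00) × 51.5 × e^(−0.343×0.9726) = 0.1715 × 51.5 × 0.7163 = 6.327 mg/L.
Minimum DO = C_s − D_c = 8.10 − 6.327 = 1.773 mg/L.
x_c = v t_c = 0.874 m/s × 0.9726 d × 86400 s/d = 73440 m ≈ 73.4 km.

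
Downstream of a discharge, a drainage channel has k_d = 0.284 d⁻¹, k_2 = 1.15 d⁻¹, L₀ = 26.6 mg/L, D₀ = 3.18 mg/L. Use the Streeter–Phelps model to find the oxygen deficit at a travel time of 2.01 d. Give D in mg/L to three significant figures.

D ≈ 4.38 mg/L

k_d L₀/(k_2−k_d) = 0.284×26.6/(1.15−0.284) = 7.554/0.8660 = 8.723 mg/L.
e^(−k_d t) = e^(−0.284×2.010) = 0.5651; e^(−k_2 t) = e^(−1.15×2.010) = 0.09911.
D = 8.723 × (0.5651 − 0.09911) + 3.18 × 0.09911 = 4.065 + 0.3152 = 4.380 mg/L.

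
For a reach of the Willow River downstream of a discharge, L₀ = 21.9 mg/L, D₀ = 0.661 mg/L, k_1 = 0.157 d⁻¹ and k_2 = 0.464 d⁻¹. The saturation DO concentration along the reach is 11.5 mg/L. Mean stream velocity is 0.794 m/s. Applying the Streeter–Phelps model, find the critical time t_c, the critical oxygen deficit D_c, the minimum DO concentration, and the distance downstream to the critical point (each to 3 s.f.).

t_c ≈ 3.33 d; D_c ≈ 4.39 mg/L; min DO ≈ 7.11 mg/L; x_c ≈ 229 km

At the critical point dD/dt = 0, so k_1 L₀ e^(−k_1 t) = k_2 D. Substituting D(t) from the Streeter–Phelps equation and solving for t gives
t_c = ln[(k_2/k_1)(1 − D₀(k_2−k_1)/(k_1 L₀))] / (k_2−k_1).
Here k_2−k_1 = 0.3070 d⁻¹ and 1 − D₀(k_2−k_1)/(k_1 L₀) = 1 − 0.661×0.3070/(0.157×21.9) = 0.9410, so
t_c = ln(2.955 × 0.9410) / 0.3070 = 1.023 / 0.3070 = 3.332 d.
D_c = (k_1/k_2) L₀ e^(−k_1 t_c) = (0.157/0.464) × 21.9 × e^(−0.157×3.332) = 0.3384 × 21.9 × 0.5927 = 4.392 mg/L.
Minimum DO = C_s − D_c = 11.5 − 4.392 = 7.108 mg/L.
x_c = v t_c = 0.794 m/s × 3.332 d × 86400 s/d = 228600 m ≈ 229 km.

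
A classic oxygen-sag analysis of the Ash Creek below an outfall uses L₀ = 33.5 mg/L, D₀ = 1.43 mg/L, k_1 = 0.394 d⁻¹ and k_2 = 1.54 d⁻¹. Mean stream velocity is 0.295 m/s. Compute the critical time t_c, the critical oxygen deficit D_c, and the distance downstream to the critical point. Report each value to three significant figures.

t_c ≈ 1.07 d; D_c ≈ 5.61 mg/L; x_c ≈ 27.4 km

With k_2/k_1 = 3.909 and 1 − D₀(k_2−k_1)/(k_1 L₀) = 0.8758,
t_c = ln(3.909 × 0.8758) / (1.54 − 0.394) = ln(3.423) / 1.146 = 1.231/1.146 = 1.074 d.
L(t_c) = L₀ e^(−k_1 t_c) = 33.5 × 0.6550 = 21.94 mg/L, and at the critical point k_2 D_c = k_1 L, so D_c = (0.394/1.54) × 21.94 = 5.614 mg/L.
x_c = v t_c = 0.295 m/s × 1.074 d × 86400 s/d = 27370 m ≈ 27.4 km.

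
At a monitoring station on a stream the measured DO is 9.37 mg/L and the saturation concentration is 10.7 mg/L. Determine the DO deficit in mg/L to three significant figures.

D = C_s − C = 10.7 − 9.37 = 1.33 mg/L.

D ≈ 1.33 mg/L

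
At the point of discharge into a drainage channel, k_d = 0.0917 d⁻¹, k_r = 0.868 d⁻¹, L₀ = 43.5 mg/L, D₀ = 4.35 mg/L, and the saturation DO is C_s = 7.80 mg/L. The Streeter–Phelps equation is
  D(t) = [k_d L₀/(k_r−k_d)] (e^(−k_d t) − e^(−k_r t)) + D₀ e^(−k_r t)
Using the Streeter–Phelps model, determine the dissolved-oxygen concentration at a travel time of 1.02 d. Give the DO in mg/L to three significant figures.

DO ≈ 3.45 mg/L

k_d L₀/(k_r−k_d) = 0.0917×43.5/(0.868−0.0917) = 3.989/0.7763 = 5.138 mg/L.
e^(−k_d t) = e^(−0.0917×1.020) = 0.9107; e^(−k_r t) = e^(−0.868×1.020) = 0.4126.
D = 5.138 × (0.9107 − 0.4126) + 4.35 × 0.4126 = 2.560 + 1.795 = 4.354 mg/L.
DO = C_s − D = 7.80 − 4.354 = 3.446 mg/L.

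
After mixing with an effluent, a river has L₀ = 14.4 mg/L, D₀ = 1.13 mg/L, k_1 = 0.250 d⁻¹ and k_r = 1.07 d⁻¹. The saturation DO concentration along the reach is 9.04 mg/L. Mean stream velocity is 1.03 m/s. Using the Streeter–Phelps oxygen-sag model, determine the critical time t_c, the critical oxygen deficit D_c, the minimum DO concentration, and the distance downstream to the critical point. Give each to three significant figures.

t_c ≈ 1.41 d; D_c ≈ 2.36 mg/L; min DO ≈ 6.68 mg/L; x_c ≈ 125 km

At the critical point dD/dt = 0, so k_1 L₀ e^(−k_1 t) = k_r D. Substituting D(t) from the Streeter–Phelps equation and solving for t gives
t_c = ln[(k_r/k_1)(1 − D₀(k_r−k_1)/(k_1 L₀))] / (k_r−k_1).
Here k_r−k_1 = 0.8200 d⁻¹ and 1 − D₀(k_r−k_1)/(k_1 L₀) = 1 − 1.13×0.8200/(0.250×14.4) = 0.7426, so
t_c = ln(4.280 × 0.7426) / 0.8200 = 1.156 / 0.8200 = 1.410 d.
D_c = (k_1/k_r) L₀ e^(−k_1 t_c) = (0.250/1.07) × 14.4 × e^(−0.250×1.410) = 0.2336 × 14.4 × 0.7029 = 2.365 mg/L.
Minimum DO = C_s − D_c = 9.04 − 2.365 = 6.675 mg/L.
x_c = v t_c = 1.03 m/s × 1.410 d × 86400 s/d = 125500 m ≈ 125 km.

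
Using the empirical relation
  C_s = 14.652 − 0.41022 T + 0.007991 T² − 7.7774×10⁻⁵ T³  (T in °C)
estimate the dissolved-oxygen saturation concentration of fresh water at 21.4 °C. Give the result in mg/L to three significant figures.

C_s ≈ 8.77 mg/L

C_s = 14.652 − 0.41022×21.4 + 0.007991×21.4² − 7.7774×10⁻⁵×21.4³ = 8.771 mg/L.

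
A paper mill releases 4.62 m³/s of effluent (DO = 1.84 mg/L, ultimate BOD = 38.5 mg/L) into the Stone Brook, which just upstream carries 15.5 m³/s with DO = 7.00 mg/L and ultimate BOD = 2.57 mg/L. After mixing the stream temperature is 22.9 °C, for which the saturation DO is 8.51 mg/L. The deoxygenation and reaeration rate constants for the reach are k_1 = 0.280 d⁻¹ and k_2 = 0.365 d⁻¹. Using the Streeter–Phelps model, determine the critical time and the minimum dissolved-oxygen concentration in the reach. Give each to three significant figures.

t_c ≈ 2.19 d; minimum DO ≈ 4.02 mg/L

Mixed DO = (15.5×7.00 + 4.62×1.84)/(15.5+4.62) = 117.0/20.12 = 5.815 mg/L.
Mixed L₀ = (15.5×2.57 + 4.62×38.5)/(20.12) = 217.7/20.12 = 10.82 mg/L.
Initial deficit D₀ = C_s − DO₀ = 8.51 − 5.815 = 2.695 mg/L.
t_c = (1/0.08500) ln[(0.365/0.280)(1 − 2.695×0.08500/(0.280×10.82))] = 11.76 × ln(1.205) = 2.194 d.
D_c = (0.280/0.365) × 10.82 × e^(−0.280×2.194) = 0.7671 × 10.82 × 0.5410 = 4.491 mg/L.
Minimum DO = 8.51 − 4.491 = 4.019 mg/L.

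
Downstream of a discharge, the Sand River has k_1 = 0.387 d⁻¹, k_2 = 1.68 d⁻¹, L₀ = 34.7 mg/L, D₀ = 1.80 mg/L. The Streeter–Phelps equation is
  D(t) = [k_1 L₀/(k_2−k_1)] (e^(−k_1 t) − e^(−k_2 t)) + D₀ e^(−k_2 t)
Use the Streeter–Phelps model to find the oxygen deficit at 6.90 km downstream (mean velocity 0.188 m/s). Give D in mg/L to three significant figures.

Travel time t = x/v = 6.90 km / (0.188 m/s) = 6900 m / 0.188 m/s = 36700 s = 0.4248 d.
k_1 L₀/(k_2−k_1) = 0.387×34.7/(1.68−0.387) = 13.43/1.293 = 10.39 mg/L.
e^(−k_1 t) = e^(−0.387×0.4248) = 0.8484; e^(−k_2 t) = e^(−1.68×0.4248) = 0.4899.
D = 10.39 × (0.8484 − 0.4899) + 1.80 × 0.4899 = 3.724 + 0.8817 = 4.606 mg/L.

D ≈ 4.61 mg/L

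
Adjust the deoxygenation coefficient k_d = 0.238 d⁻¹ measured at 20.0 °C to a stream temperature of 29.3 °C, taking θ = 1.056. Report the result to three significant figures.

k_d ≈ 0.395 d⁻¹

k_d(T₂) = k_d(T₁) · θ^(T₂−T₁) = 0.238 × 1.056^(29.3−20.0)
= 0.238 × 1.056^9.30 = 0.238 × 1.660 = 0.3950 d⁻¹.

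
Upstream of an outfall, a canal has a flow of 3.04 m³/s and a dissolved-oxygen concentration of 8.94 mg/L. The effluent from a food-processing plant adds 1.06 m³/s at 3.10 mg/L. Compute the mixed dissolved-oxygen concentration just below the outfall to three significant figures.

Flow-weighted mixing: C = (Q_r C_r + Q_w C_w)/(Q_r + Q_w)
= (3.04×8.94 + 1.06×3.10)/(3.04 + 1.06) = 30.46/4.100 = 7.430 mg/L.

7.43 mg/L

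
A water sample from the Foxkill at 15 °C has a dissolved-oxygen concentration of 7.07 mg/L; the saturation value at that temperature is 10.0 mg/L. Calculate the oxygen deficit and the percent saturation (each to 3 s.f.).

D ≈ 2.93 mg/L; 70.7 % saturation

D = C_s − C = 10.0 − 7.07 = 2.93 mg/L.
% saturation = 7.07/10.0 × 100 = 70.7 %.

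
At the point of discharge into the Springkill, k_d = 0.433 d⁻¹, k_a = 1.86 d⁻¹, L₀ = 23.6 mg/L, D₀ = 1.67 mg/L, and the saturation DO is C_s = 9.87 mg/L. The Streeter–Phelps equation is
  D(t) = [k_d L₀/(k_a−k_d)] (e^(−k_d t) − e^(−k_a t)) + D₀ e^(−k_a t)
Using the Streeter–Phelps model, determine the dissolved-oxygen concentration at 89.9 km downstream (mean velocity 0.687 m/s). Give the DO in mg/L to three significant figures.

DO ≈ 6.48 mg/L

Travel time t = x/v = 89.9 km / (0.687 m/s) = 89900 m / 0.687 m/s = 130900 s = 1.515 d.
k_d L₀/(k_a−k_d) = 0.433×23.6/(1.86−0.433) = 10.22/1.427 = 7.161 mg/L.
e^(−k_d t) = e^(−0.433×1.515) = 0.5190; e^(−k_a t) = e^(−1.86×1.515) = 0.05978.
D = 7.161 × (0.5190 − 0.05978) + 1.67 × 0.05978 = 3.289 + 0.09983 = 3.388 mg/L.
DO = C_s − D = 9.87 − 3.388 = 6.482 mg/L.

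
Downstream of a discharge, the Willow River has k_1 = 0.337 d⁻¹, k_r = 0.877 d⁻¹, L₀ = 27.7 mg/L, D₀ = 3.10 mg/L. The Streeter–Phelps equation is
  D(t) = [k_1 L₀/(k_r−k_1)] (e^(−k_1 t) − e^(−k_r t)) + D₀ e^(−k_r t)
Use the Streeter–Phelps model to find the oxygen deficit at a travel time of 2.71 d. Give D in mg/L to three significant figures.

D ≈ 5.62 mg/L

k_1 L₀/(k_r−k_1) = 0.337×27.7/(0.877−0.337) = 9.335/0.5400 = 17.29 mg/L.
e^(−k_1 t) = e^(−0.337×2.710) = 0.4012; e^(−k_r t) = e^(−0.877×2.710) = 0.09286.
D = 17.29 × (0.4012 − 0.09286) + 3.10 × 0.09286 = 5.330 + 0.2879 = 5.618 mg/L.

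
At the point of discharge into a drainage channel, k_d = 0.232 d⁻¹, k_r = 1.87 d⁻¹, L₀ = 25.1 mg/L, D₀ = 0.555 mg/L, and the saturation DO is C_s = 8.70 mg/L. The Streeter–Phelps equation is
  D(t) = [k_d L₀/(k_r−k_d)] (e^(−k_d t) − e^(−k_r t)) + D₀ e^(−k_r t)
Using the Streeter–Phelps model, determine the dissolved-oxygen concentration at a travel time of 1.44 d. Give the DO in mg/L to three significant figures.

k_d L₀/(k_r−k_d) = 0.232×25.1/(1.87−0.232) = 5.823/1.638 = 3.555 mg/L.
e^(−k_d t) = e^(−0.232×1.440) = 0.7160; e^(−k_r t) = e^(−1.87×1.440) = 0.06769.
D = 3.555 × (0.7160 − 0.06769) + 0.555 × 0.06769 = 2.305 + 0.03757 = 2.342 mg/L.
DO = C_s − D = 8.70 − 2.342 = 6.358 mg/L.

DO ≈ 6.36 mg/L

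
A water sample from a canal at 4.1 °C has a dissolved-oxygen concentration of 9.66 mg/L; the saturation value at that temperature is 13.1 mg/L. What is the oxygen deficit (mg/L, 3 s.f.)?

D = C_s − C = 13.1 − 9.66 = 3.44 mg/L.

D ≈ 3.44 mg/L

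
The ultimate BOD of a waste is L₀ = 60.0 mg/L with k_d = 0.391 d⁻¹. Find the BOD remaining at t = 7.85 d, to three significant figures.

L_t = L₀ e^(−k_d t) = 60.0 × e^(−0.391×7.85) = 60.0 × 0.04645 = 2.787 mg/L.

L ≈ 2.79 mg/L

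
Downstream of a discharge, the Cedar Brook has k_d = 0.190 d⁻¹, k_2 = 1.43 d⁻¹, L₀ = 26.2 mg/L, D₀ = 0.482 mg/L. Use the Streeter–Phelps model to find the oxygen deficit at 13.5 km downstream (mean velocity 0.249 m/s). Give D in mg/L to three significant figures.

D ≈ 2.12 mg/L

Travel time t = x/v = 13.5 km / (0.249 m/s) = 13500 m / 0.249 m/s = 54220 s = 0.6275 d.
k_d L₀/(k_2−k_d) = 0.190×26.2/(1.43−0.190) = 4.978/1.240 = 4.015 mg/L.
e^(−k_d t) = e^(−0.190×0.6275) = 0.8876; e^(−k_2 t) = e^(−1.43×0.6275) = 0.4077.
D = 4.015 × (0.8876 − 0.4077) + 0.482 × 0.4077 = 1.927 + 0.1965 = 2.123 mg/L.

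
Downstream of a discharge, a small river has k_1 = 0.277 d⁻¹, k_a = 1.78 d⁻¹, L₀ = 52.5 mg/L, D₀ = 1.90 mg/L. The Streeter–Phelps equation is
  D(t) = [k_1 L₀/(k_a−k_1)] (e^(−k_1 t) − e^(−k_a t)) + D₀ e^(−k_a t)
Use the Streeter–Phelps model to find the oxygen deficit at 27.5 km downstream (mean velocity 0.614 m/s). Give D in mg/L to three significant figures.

Travel time t = x/v = 27.5 km / (0.614 m/s) = 27500 m / 0.614 m/s = 44790 s = 0.5184 d.
k_1 L₀/(k_a−k_1) = 0.277×52.5/(1.78−0.277) = 14.54/1.503 = 9.676 mg/L.
e^(−k_1 t) = e^(−0.277×0.5184) = 0.8662; e^(−k_a t) = e^(−1.78×0.5184) = 0.3974.
D = 9.676 × (0.8662 − 0.3974) + 1.90 × 0.3974 = 4.536 + 0.7551 = 5.291 mg/L.

D ≈ 5.29 mg/L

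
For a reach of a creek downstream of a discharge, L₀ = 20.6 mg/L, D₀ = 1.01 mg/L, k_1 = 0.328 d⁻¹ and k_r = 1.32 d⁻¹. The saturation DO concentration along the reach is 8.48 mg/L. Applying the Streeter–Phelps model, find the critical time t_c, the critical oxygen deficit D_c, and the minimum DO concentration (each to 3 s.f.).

t_c ≈ 1.24 d; D_c ≈ 3.41 mg/L; min DO ≈ 5.07 mg/L

At the critical point dD/dt = 0, so k_1 L₀ e^(−k_1 t) = k_r D. Substituting D(t) from the Streeter–Phelps equation and solving for t gives
t_c = ln[(k_r/k_1)(1 − D₀(k_r−k_1)/(k_1 L₀))] / (k_r−k_1).
Here k_r−k_1 = 0.9920 d⁻¹ and 1 − D₀(k_r−k_1)/(k_1 L₀) = 1 − 1.01×0.9920/(0.328×20.6) = 0.8517, so
t_c = ln(4.024 × 0.8517) / 0.9920 = 1.232 / 0.9920 = 1.242 d.
L(t_c) = L₀ e^(−k_1 t_c) = 20.6 × 0.6654 = 13.71 mg/L, and at the critical point k_r D_c = k_1 L, so D_c = (0.328/1.32) × 13.71 = 3.406 mg/L.
Minimum DO = C_s − D_c = 8.48 − 3.406 = 5.074 mg/L.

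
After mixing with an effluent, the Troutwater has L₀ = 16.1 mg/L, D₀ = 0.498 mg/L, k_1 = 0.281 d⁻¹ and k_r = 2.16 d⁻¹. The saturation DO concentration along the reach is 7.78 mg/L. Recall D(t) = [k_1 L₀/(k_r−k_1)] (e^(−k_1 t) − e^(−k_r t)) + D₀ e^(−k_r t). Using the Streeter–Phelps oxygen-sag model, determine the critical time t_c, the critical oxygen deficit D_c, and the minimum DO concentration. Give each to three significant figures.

t_c ≈ 0.962 d; D_c ≈ 1.60 mg/L; min DO ≈ 6.18 mg/L

t_c = [1/(k_r−k_1)] ln[(k_r/k_1)(1 − D₀(k_r−k_1)/(k_1 L₀))]
= [1/(2.16−0.281)] ln[(2.16/0.281)(1 − 0.498×1.879/(0.281×16.1))]
= (1/1.879) ln[7.687 × 0.7932] = 0.5322 × ln(6.097) = 0.5322 × 1.808 = 0.9621 d.
L(t_c) = L₀ e^(−k_1 t_c) = 16.1 × 0.7631 = 12.29 mg/L, and at the critical point k_r D_c = k_1 L, so D_c = (0.281/2.16) × 12.29 = 1.598 mg/L.
Minimum DO = C_s − D_c = 7.78 − 1.598 = 6.182 mg/L.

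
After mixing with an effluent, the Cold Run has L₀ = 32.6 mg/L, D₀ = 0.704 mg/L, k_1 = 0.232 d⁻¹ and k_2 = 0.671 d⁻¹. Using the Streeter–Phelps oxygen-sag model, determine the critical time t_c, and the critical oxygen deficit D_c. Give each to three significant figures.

At the critical point dD/dt = 0, so k_1 L₀ e^(−k_1 t) = k_2 D. Substituting D(t) from the Streeter–Phelps equation and solving for t gives
t_c = ln[(k_2/k_1)(1 − D₀(k_2−k_1)/(k_1 L₀))] / (k_2−k_1).
Here k_2−k_1 = 0.4390 d⁻¹ and 1 − D₀(k_2−k_1)/(k_1 L₀) = 1 − 0.704×0.4390/(0.232×32.6) = 0.9591, so
t_c = ln(2.892 × 0.9591) / 0.4390 = 1.020 / 0.4390 = 2.324 d.
L(t_c) = L₀ e^(−k_1 t_c) = 32.6 × 0.5832 = 19.01 mg/L, and at the critical point k_2 D_c = k_1 L, so D_c = (0.232/0.671) × 19.01 = 6.574 mg/L.

t_c ≈ 2.32 d; D_c ≈ 6.57 mg/L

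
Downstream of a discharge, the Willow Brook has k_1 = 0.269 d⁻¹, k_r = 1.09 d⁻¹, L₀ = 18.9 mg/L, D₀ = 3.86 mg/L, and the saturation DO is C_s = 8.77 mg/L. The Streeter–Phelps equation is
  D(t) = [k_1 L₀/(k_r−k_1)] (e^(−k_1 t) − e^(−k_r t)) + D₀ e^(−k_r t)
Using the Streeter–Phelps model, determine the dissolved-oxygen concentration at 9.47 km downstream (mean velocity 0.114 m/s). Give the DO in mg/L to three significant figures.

DO ≈ 4.81 mg/L

Travel time t = x/v = 9.47 km / (0.114 m/s) = 9470 m / 0.114 m/s = 83070 s = 0.9615 d.
k_1 L₀/(k_r−k_1) = 0.269×18.9/(1.09−0.269) = 5.084/0.8210 = 6.193 mg/L.
e^(−k_1 t) = e^(−0.269×0.9615) = 0.7721; e^(−k_r t) = e^(−1.09×0.9615) = 0.3506.
D = 6.193 × (0.7721 − 0.3506) + 3.86 × 0.3506 = 2.610 + 1.353 = 3.963 mg/L.
DO = C_s − D = 8.77 − 3.963 = 4.807 mg/L.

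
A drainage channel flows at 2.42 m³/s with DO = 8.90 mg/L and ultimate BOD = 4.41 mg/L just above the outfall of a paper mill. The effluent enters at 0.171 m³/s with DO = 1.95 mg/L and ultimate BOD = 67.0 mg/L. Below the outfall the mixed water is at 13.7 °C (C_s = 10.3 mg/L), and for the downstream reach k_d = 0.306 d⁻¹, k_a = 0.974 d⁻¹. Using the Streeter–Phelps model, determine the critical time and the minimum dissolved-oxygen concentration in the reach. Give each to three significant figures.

t_c ≈ 0.768 d; minimum DO ≈ 8.18 mg/L

Mixed DO = (2.42×8.90 + 0.171×1.95)/(2.42+0.171) = 21.87/2.591 = 8.441 mg/L.
Mixed L₀ = (2.42×4.41 + 0.171×67.0)/(2.591) = 22.13/2.591 = 8.541 mg/L.
Initial deficit D₀ = C_s − DO₀ = 10.3 − 8.441 = 1.859 mg/L.
t_c = (1/0.6680) ln[(0.974/0.306)(1 − 1.859×0.6680/(0.306×8.541))] = 1.497 × ln(1.671) = 0.7685 d.
D_c = (0.306/0.974) × 8.541 × e^(−0.306×0.7685) = 0.3142 × 8.541 × 0.7905 = 2.121 mg/L.
Minimum DO = 10.3 − 2.121 = 8.179 mg/L.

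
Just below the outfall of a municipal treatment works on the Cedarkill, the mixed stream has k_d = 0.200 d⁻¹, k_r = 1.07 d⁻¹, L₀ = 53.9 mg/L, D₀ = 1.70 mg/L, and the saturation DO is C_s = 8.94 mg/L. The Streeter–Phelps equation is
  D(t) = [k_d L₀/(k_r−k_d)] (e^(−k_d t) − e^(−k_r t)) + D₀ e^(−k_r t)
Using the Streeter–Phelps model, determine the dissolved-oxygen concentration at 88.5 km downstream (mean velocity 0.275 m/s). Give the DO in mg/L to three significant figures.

DO ≈ 3.26 mg/L

Travel time t = x/v = 88.5 km / (0.275 m/s) = 88500 m / 0.275 m/s = 321800 s = 3.725 d.
k_d L₀/(k_r−k_d) = 0.200×53.9/(1.07−0.200) = 10.78/0.8700 = 12.39 mg/L.
e^(−k_d t) = e^(−0.200×3.725) = 0.4748; e^(−k_r t) = e^(−1.07×3.725) = 0.01858.
D = 12.39 × (0.4748 − 0.01858) + 1.70 × 0.01858 = 5.652 + 0.03159 = 5.684 mg/L.
DO = C_s − D = 8.94 − 5.684 = 3.256 mg/L.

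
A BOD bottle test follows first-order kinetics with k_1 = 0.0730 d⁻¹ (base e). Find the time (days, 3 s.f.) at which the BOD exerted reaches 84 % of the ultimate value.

t ≈ 25.1 d

y/L₀ = 1 − e^(−k_1 t) = 0.84 ⇒ e^(−k_1 t) = 0.160
t = −ln(0.160) / 0.0730 = 1.833 / 0.0730 = 25.10 d.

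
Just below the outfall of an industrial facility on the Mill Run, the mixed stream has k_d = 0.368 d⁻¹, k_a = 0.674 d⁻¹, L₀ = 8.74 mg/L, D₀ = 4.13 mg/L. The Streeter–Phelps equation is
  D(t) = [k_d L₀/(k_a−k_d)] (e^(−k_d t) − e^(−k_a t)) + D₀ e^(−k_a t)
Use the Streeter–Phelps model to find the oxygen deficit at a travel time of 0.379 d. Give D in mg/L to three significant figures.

D ≈ 4.20 mg/L

k_d L₀/(k_a−k_d) = 0.368×8.74/(0.674−0.368) = 3.216/0.3060 = 10.51 mg/L.
e^(−k_d t) = e^(−0.368×0.3790) = 0.8698; e^(−k_a t) = e^(−0.674×0.3790) = 0.7746.
D = 10.51 × (0.8698 − 0.7746) + 4.13 × 0.7746 = 1.001 + 3.199 = 4.200 mg/L.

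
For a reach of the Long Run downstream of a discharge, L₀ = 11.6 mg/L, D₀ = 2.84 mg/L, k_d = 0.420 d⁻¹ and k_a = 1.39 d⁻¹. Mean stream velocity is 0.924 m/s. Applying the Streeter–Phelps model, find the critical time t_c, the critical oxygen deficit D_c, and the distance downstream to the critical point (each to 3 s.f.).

At the critical point dD/dt = 0, so k_d L₀ e^(−k_d t) = k_a D. Substituting D(t) from the Streeter–Phelps equation and solving for t gives
t_c = ln[(k_a/k_d)(1 − D₀(k_a−k_d)/(k_d L₀))] / (k_a−k_d).
Here k_a−k_d = 0.9700 d⁻¹ and 1 − D₀(k_a−k_d)/(k_d L₀) = 1 − 2.84×0.9700/(0.420×11.6) = 0.4346, so
t_c = ln(3.310 × 0.4346) / 0.9700 = 0.3634 / 0.9700 = 0.3746 d.
D_c = (k_d/k_a) L₀ e^(−k_d t_c) = (0.420/1.39) × 11.6 × e^(−0.420×0.3746) = 0.3022 × 11.6 × 0.8544 = 2.995 mg/L.
x_c = v t_c = 0.924 m/s × 0.3746 d × 86400 s/d = 29910 m ≈ 29.9 km.

t_c ≈ 0.375 d; D_c ≈ 2.99 mg/L; x_c ≈ 29.9 km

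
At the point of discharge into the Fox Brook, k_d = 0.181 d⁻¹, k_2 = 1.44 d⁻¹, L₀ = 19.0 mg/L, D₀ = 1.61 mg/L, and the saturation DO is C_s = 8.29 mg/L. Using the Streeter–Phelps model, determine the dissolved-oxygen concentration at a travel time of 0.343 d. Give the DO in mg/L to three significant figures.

k_d L₀/(k_2−k_d) = 0.181×19.0/(1.44−0.181) = 3.439/1.259 = 2.732 mg/L.
e^(−k_d t) = e^(−0.181×0.3430) = 0.9398; e^(−k_2 t) = e^(−1.44×0.3430) = 0.6102.
D = 2.732 × (0.9398 − 0.6102) + 1.61 × 0.6102 = 0.9002 + 0.9825 = 1.883 mg/L.
DO = C_s − D = 8.29 − 1.883 = 6.407 mg/L.

DO ≈ 6.41 mg/L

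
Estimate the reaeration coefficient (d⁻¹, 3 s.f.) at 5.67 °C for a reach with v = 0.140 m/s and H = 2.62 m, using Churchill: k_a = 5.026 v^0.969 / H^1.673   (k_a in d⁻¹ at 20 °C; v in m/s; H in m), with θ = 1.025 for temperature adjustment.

k_a ≈ 0.105 d⁻¹

k_a(20) = 5.026 × 0.140^0.969 / 2.62^1.673 = 5.026 × 0.1488 / 5.010 = 0.1493 d⁻¹.
k_a(5.67) = 0.1493 × 1.025^(5.67−20) = 0.1493 × 0.7020 = 0.1048 d⁻¹.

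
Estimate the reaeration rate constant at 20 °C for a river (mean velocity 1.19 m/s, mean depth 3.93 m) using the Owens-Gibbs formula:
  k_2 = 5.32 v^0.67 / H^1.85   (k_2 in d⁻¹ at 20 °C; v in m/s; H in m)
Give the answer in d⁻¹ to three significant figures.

k_2 ≈ 0.475 d⁻¹

k_2 = 5.32 × 1.19^0.67 / 3.93^1.85 = 5.32 × 1.124 / 12.58 = 0.4752 d⁻¹.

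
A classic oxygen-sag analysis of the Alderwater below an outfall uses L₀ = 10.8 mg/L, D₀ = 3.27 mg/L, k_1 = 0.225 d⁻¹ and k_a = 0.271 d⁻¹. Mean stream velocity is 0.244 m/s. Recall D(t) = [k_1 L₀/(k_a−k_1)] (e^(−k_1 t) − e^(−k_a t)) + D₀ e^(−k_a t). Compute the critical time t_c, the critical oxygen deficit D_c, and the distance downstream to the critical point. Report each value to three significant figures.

t_c ≈ 2.65 d; D_c ≈ 4.93 mg/L; x_c ≈ 56.0 km

t_c = [1/(k_a−k_1)] ln[(k_a/k_1)(1 − D₀(k_a−k_1)/(k_1 L₀))]
= [1/(0.271−0.225)] ln[(0.271/0.225)(1 − 3.27×0.04600/(0.225×10.8))]
= (1/0.04600) ln[1.204 × 0.9381] = 21.74 × ln(1.130) = 21.74 × 0.1221 = 2.655 d.
D_c = (k_1/k_a) L₀ e^(−k_1 t_c) = (0.225/0.271) × 10.8 × e^(−0.225×2.655) = 0.8303 × 10.8 × 0.5503 = 4.934 mg/L.
x_c = v t_c = 0.244 m/s × 2.655 d × 86400 s/d = 55970 m ≈ 56.0 km.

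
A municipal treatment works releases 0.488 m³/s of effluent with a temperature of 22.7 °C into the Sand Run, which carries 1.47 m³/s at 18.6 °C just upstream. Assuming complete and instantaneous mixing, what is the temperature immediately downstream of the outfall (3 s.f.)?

19.6 °C

Flow-weighted mixing: C = (Q_r C_r + Q_w C_w)/(Q_r + Q_w)
= (1.47×18.6 + 0.488×22.7)/(1.47 + 0.488) = 38.42/1.958 = 19.62 °C.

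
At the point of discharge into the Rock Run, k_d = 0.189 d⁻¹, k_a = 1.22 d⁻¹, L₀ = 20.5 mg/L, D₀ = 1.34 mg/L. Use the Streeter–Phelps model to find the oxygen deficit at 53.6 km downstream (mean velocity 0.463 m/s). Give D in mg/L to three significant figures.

D ≈ 2.45 mg/L

Travel time t = x/v = 53.6 km / (0.463 m/s) = 53600 m / 0.463 m/s = 115800 s = 1.340 d.
k_d L₀/(k_a−k_d) = 0.189×20.5/(1.22−0.189) = 3.874/1.031 = 3.758 mg/L.
e^(−k_d t) = e^(−0.189×1.340) = 0.7763; e^(−k_a t) = e^(−1.22×1.340) = 0.1950.
D = 3.758 × (0.7763 − 0.1950) + 1.34 × 0.1950 = 2.184 + 0.2613 = 2.446 mg/L.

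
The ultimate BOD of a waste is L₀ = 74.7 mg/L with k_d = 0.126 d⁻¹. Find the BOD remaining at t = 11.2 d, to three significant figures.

L_t = L₀ e^(−k_d t) = 74.7 × e^(−0.126×11.2) = 74.7 × 0.2439 = 18.22 mg/L.

L ≈ 18.2 mg/L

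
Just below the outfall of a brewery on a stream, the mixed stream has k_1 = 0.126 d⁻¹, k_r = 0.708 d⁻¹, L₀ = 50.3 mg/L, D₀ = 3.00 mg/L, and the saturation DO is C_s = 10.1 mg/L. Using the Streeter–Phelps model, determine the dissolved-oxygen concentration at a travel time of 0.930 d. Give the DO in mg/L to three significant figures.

DO ≈ 4.50 mg/L

k_1 L₀/(k_r−k_1) = 0.126×50.3/(0.708−0.126) = 6.338/0.5820 = 10.89 mg/L.
e^(−k_1 t) = e^(−0.126×0.9300) = 0.8894; e^(−k_r t) = e^(−0.708×0.9300) = 0.5177.
D = 10.89 × (0.8894 − 0.5177) + 3.00 × 0.5177 = 4.048 + 1.553 = 5.601 mg/L.
DO = C_s − D = 10.1 − 5.601 = 4.499 mg/L.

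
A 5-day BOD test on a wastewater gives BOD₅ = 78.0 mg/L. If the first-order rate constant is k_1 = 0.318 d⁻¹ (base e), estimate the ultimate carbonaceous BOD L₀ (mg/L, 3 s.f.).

BOD₅ = L₀(1 − e^(−5k_1)) ⇒ L₀ = BOD₅ / (1 − e^(−5×0.318))
= 78.0 / (1 − 0.2039) = 78.0 / 0.7961 = 97.98 mg/L.

L₀ ≈ 98.0 mg/L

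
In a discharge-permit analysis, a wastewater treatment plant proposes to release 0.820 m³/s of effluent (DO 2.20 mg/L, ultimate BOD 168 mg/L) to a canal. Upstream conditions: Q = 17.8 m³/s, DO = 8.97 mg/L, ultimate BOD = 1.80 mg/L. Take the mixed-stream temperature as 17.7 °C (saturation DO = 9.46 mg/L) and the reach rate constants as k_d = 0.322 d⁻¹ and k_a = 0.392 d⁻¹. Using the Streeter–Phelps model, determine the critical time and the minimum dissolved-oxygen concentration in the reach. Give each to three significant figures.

Mixed DO = (17.8×8.97 + 0.820×2.20)/(17.8+0.820) = 161.5/18.62 = 8.672 mg/L.
Mixed L₀ = (17.8×1.80 + 0.820×168)/(18.62) = 169.8/18.62 = 9.119 mg/L.
Initial deficit D₀ = C_s − DO₀ = 9.46 − 8.672 = 0.7881 mg/L.
t_c = (1/0.07000) ln[(0.392/0.322)(1 − 0.7881×0.07000/(0.322×9.119))] = 14.29 × ln(1.195) = 2.539 d.
D_c = (0.322/0.392) × 9.119 × e^(−0.322×2.539) = 0.8214 × 9.119 × 0.4415 = 3.307 mg/L.
Minimum DO = 9.46 − 3.307 = 6.153 mg/L.

t_c ≈ 2.54 d; minimum DO ≈ 6.15 mg/L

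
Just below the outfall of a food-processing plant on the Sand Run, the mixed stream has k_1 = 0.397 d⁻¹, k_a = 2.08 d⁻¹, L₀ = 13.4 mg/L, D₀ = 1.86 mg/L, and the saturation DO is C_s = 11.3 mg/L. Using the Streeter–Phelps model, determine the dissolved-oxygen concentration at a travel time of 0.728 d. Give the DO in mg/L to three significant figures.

k_1 L₀/(k_a−k_1) = 0.397×13.4/(2.08−0.397) = 5.320/1.683 = 3.161 mg/L.
e^(−k_1 t) = e^(−0.397×0.7280) = 0.7490; e^(−k_a t) = e^(−2.08×0.7280) = 0.2200.
D = 3.161 × (0.7490 − 0.2200) + 1.86 × 0.2200 = 1.672 + 0.4092 = 2.081 mg/L.
DO = C_s − D = 11.3 − 2.081 = 9.219 mg/L.

DO ≈ 9.22 mg/L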